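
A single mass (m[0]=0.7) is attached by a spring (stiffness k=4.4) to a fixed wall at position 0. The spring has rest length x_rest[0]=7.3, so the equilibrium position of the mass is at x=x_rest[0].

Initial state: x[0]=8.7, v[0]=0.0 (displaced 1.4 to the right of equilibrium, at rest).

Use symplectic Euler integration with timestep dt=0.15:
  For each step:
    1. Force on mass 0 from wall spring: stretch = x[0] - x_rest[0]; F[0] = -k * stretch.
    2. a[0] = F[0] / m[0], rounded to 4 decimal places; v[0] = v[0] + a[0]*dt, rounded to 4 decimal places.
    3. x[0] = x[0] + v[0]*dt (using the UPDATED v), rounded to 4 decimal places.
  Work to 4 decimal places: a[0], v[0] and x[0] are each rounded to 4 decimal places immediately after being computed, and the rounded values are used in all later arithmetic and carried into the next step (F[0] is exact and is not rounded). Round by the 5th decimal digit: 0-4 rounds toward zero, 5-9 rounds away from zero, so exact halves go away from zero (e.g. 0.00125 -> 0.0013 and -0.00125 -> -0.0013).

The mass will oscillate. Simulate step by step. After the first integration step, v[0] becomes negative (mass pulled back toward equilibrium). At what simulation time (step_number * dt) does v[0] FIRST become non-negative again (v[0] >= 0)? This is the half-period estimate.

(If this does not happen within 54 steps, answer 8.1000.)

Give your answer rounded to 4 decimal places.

Step 0: x=[8.7000] v=[0.0000]
Step 1: x=[8.5020] v=[-1.3200]
Step 2: x=[8.1340] v=[-2.4533]
Step 3: x=[7.6481] v=[-3.2396]
Step 4: x=[7.1129] v=[-3.5678]
Step 5: x=[6.6042] v=[-3.3914]
Step 6: x=[6.1939] v=[-2.7354]
Step 7: x=[5.9400] v=[-1.6925]
Step 8: x=[5.8785] v=[-0.4102]
Step 9: x=[6.0180] v=[0.9301]
First v>=0 after going negative at step 9, time=1.3500

Answer: 1.3500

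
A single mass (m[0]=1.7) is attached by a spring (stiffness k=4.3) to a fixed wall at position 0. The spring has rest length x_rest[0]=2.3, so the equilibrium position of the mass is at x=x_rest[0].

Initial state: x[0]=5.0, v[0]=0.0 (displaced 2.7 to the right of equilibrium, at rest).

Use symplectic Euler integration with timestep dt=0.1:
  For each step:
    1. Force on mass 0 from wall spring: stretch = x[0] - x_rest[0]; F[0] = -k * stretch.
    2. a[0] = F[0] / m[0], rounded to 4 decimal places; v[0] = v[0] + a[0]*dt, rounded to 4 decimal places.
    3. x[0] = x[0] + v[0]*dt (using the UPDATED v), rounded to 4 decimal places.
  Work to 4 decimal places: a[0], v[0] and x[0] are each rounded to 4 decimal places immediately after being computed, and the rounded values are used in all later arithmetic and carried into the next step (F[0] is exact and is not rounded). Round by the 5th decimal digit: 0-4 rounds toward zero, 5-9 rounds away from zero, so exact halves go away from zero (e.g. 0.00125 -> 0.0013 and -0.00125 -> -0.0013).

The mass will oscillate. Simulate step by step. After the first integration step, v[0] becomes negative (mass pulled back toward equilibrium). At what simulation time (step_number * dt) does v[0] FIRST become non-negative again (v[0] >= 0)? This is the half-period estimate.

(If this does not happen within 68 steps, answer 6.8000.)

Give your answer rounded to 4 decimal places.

Step 0: x=[5.0000] v=[0.0000]
Step 1: x=[4.9317] v=[-0.6829]
Step 2: x=[4.7968] v=[-1.3486]
Step 3: x=[4.5988] v=[-1.9801]
Step 4: x=[4.3426] v=[-2.5616]
Step 5: x=[4.0348] v=[-3.0783]
Step 6: x=[3.6831] v=[-3.5171]
Step 7: x=[3.2964] v=[-3.8669]
Step 8: x=[2.8845] v=[-4.1189]
Step 9: x=[2.4578] v=[-4.2667]
Step 10: x=[2.0271] v=[-4.3066]
Step 11: x=[1.6033] v=[-4.2376]
Step 12: x=[1.1972] v=[-4.0614]
Step 13: x=[0.8190] v=[-3.7825]
Step 14: x=[0.4782] v=[-3.4079]
Step 15: x=[0.1835] v=[-2.9471]
Step 16: x=[-0.0577] v=[-2.4118]
Step 17: x=[-0.2392] v=[-1.8154]
Step 18: x=[-0.3565] v=[-1.1731]
Step 19: x=[-0.4066] v=[-0.5012]
Step 20: x=[-0.3883] v=[0.1834]
First v>=0 after going negative at step 20, time=2.0000

Answer: 2.0000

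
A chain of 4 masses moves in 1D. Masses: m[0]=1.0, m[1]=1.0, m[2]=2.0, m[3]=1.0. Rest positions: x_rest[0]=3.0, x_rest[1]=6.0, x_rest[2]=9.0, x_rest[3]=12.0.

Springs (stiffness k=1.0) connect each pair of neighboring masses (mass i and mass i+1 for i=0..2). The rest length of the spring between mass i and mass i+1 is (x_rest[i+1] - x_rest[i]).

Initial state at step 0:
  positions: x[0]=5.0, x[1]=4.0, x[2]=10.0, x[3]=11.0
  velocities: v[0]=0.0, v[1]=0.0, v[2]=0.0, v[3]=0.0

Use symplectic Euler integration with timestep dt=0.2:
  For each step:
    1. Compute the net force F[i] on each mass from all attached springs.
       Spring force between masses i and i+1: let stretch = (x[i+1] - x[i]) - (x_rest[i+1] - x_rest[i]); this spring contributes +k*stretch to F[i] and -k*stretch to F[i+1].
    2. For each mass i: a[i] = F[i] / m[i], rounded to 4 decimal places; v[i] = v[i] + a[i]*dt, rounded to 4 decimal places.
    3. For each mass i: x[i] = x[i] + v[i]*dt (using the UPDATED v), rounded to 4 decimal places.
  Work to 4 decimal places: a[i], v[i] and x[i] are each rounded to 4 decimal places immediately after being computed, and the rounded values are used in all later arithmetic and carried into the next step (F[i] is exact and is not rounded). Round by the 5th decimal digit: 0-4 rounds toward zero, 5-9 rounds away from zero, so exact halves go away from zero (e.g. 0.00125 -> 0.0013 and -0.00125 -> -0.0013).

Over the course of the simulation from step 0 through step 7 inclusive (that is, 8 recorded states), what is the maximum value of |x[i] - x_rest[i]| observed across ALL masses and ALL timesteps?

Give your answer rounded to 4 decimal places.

Answer: 2.4320

Derivation:
Step 0: x=[5.0000 4.0000 10.0000 11.0000] v=[0.0000 0.0000 0.0000 0.0000]
Step 1: x=[4.8400 4.2800 9.9000 11.0800] v=[-0.8000 1.4000 -0.5000 0.4000]
Step 2: x=[4.5376 4.8072 9.7112 11.2328] v=[-1.5120 2.6360 -0.9440 0.7640]
Step 3: x=[4.1260 5.5198 9.4548 11.4447] v=[-2.0581 3.5629 -1.2822 1.0597]
Step 4: x=[3.6501 6.3340 9.1595 11.6970] v=[-2.3793 4.0711 -1.4767 1.2617]
Step 5: x=[3.1616 7.1539 8.8584 11.9678] v=[-2.4425 4.0994 -1.5055 1.3542]
Step 6: x=[2.7128 7.8823 8.5854 12.2343] v=[-2.2440 3.6418 -1.3650 1.3323]
Step 7: x=[2.3508 8.4320 8.3713 12.4748] v=[-1.8101 2.7485 -1.0704 1.2025]
Max displacement = 2.4320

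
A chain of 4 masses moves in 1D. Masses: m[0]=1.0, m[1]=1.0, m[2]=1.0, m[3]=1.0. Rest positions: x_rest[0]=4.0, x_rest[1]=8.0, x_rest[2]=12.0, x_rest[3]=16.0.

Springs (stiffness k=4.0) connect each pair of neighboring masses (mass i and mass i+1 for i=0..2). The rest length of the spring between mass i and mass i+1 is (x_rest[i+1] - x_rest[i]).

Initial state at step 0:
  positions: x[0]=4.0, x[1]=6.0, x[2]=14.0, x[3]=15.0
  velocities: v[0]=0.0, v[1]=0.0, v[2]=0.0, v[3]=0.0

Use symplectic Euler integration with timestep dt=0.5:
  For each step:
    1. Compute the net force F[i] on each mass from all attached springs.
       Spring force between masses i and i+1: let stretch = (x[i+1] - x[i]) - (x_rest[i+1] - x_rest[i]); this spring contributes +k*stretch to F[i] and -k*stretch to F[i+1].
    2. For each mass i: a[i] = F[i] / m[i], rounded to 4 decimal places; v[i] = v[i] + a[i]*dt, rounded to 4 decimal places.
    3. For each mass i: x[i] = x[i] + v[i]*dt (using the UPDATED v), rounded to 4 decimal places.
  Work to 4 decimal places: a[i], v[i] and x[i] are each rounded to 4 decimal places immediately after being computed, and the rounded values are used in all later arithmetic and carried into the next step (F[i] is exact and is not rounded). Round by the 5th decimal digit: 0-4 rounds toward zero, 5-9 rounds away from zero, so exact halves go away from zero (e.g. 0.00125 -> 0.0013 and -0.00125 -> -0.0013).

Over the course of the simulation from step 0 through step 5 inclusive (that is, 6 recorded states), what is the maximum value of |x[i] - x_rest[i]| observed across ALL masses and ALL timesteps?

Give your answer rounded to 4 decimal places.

Answer: 5.0000

Derivation:
Step 0: x=[4.0000 6.0000 14.0000 15.0000] v=[0.0000 0.0000 0.0000 0.0000]
Step 1: x=[2.0000 12.0000 7.0000 18.0000] v=[-4.0000 12.0000 -14.0000 6.0000]
Step 2: x=[6.0000 3.0000 16.0000 14.0000] v=[8.0000 -18.0000 18.0000 -8.0000]
Step 3: x=[3.0000 10.0000 10.0000 16.0000] v=[-6.0000 14.0000 -12.0000 4.0000]
Step 4: x=[3.0000 10.0000 10.0000 16.0000] v=[0.0000 0.0000 0.0000 0.0000]
Step 5: x=[6.0000 3.0000 16.0000 14.0000] v=[6.0000 -14.0000 12.0000 -4.0000]
Max displacement = 5.0000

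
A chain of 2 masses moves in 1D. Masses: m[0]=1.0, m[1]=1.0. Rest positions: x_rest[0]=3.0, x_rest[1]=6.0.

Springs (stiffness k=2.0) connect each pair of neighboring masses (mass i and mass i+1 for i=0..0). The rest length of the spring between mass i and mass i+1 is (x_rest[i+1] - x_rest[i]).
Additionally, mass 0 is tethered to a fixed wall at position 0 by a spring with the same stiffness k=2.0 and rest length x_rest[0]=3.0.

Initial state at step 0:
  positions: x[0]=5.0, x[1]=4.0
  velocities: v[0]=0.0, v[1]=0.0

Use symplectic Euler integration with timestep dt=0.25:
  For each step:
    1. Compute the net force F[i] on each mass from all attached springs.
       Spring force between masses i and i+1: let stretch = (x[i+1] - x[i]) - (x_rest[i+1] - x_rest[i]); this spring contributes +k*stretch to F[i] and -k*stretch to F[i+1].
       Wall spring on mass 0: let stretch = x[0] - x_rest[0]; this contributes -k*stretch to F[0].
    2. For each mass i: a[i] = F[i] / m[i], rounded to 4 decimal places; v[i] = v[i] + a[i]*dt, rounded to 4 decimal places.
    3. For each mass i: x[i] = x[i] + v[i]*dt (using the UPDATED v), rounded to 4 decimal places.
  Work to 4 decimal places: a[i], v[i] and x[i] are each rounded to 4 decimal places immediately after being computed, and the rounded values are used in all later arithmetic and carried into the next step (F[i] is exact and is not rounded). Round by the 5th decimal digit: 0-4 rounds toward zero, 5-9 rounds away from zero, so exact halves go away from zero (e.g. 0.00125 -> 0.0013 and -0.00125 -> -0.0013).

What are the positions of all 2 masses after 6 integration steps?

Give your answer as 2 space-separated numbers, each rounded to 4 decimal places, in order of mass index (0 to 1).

Step 0: x=[5.0000 4.0000] v=[0.0000 0.0000]
Step 1: x=[4.2500 4.5000] v=[-3.0000 2.0000]
Step 2: x=[3.0000 5.3438] v=[-5.0000 3.3750]
Step 3: x=[1.6680 6.2696] v=[-5.3281 3.7031]
Step 4: x=[0.7027 6.9952] v=[-3.8613 2.9023]
Step 5: x=[0.4361 7.3092] v=[-1.0664 1.2561]
Step 6: x=[0.9741 7.1391] v=[2.1521 -0.6805]

Answer: 0.9741 7.1391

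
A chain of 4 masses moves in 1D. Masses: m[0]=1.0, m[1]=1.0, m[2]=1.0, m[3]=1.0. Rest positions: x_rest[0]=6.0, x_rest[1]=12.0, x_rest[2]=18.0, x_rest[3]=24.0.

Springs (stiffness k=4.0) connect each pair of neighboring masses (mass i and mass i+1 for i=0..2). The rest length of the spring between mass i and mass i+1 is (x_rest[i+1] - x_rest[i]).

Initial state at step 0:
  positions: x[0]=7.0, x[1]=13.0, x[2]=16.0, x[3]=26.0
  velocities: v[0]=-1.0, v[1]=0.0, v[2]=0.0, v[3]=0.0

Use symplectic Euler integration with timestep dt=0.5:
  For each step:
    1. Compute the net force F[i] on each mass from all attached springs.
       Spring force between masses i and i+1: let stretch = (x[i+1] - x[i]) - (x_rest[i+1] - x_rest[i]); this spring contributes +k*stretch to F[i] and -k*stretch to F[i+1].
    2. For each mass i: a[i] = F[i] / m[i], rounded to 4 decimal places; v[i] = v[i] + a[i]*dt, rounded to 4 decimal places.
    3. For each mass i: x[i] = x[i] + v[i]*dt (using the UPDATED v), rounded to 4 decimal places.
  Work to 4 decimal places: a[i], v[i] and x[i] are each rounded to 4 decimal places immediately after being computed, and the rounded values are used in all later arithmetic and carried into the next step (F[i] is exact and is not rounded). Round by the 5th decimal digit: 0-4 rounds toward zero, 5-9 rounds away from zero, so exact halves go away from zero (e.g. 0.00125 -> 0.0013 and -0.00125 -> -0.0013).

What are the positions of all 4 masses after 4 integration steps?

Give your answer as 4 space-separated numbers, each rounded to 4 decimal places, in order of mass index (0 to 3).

Answer: 7.5000 9.5000 18.5000 24.5000

Derivation:
Step 0: x=[7.0000 13.0000 16.0000 26.0000] v=[-1.0000 0.0000 0.0000 0.0000]
Step 1: x=[6.5000 10.0000 23.0000 22.0000] v=[-1.0000 -6.0000 14.0000 -8.0000]
Step 2: x=[3.5000 16.5000 16.0000 25.0000] v=[-6.0000 13.0000 -14.0000 6.0000]
Step 3: x=[7.5000 9.5000 18.5000 25.0000] v=[8.0000 -14.0000 5.0000 0.0000]
Step 4: x=[7.5000 9.5000 18.5000 24.5000] v=[0.0000 0.0000 0.0000 -1.0000]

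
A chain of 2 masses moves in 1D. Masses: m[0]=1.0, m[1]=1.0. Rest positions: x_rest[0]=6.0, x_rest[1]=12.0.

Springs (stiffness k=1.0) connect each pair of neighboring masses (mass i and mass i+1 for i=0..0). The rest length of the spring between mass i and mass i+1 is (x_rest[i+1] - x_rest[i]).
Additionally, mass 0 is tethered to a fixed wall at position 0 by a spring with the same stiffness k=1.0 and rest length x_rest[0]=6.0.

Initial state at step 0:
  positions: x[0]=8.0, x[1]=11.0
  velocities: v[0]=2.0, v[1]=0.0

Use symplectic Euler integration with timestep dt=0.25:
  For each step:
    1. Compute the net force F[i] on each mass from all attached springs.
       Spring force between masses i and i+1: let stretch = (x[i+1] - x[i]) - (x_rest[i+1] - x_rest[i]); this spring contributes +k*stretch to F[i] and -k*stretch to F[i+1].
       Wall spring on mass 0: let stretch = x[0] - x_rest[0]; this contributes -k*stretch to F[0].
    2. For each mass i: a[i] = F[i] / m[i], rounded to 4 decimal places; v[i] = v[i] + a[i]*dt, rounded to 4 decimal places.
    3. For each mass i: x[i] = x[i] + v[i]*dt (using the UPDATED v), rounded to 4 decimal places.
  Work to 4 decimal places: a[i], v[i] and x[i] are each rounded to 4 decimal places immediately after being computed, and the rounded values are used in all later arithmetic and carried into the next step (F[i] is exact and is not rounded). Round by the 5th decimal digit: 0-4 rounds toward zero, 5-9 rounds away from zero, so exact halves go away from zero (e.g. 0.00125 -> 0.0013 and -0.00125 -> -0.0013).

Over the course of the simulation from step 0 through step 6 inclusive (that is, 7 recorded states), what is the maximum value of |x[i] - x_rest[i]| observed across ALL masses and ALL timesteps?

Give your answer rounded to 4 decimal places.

Answer: 2.1875

Derivation:
Step 0: x=[8.0000 11.0000] v=[2.0000 0.0000]
Step 1: x=[8.1875 11.1875] v=[0.7500 0.7500]
Step 2: x=[8.0508 11.5625] v=[-0.5469 1.5000]
Step 3: x=[7.6304 12.0930] v=[-1.6817 2.1221]
Step 4: x=[7.0120 12.7196] v=[-2.4737 2.5065]
Step 5: x=[6.3121 13.3645] v=[-2.7998 2.5796]
Step 6: x=[5.6584 13.9436] v=[-2.6147 2.3165]
Max displacement = 2.1875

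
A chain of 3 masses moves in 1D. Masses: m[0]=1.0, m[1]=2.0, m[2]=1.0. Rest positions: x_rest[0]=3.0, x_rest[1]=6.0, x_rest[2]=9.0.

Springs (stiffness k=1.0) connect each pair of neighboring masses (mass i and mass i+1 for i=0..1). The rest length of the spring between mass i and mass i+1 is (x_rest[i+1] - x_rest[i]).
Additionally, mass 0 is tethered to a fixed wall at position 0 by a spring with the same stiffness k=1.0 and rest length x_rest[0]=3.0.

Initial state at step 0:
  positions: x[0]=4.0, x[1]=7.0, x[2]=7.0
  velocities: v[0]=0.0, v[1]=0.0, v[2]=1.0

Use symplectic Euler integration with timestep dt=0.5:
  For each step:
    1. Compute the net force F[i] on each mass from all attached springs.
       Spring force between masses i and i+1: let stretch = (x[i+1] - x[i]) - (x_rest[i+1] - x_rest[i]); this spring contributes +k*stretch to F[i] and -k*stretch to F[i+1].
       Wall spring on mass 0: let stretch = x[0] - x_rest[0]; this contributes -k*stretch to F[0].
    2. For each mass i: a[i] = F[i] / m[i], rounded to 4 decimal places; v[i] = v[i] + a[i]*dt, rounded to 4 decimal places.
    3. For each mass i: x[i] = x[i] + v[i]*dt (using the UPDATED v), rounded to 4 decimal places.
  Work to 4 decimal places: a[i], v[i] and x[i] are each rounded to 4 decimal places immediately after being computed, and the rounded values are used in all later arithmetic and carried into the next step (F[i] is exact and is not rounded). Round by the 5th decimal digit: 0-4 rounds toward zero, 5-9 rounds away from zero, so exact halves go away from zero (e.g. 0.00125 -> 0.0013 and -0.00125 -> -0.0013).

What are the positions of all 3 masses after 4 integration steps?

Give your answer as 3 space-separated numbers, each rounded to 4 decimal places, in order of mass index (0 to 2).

Answer: 2.1817 5.5890 12.0138

Derivation:
Step 0: x=[4.0000 7.0000 7.0000] v=[0.0000 0.0000 1.0000]
Step 1: x=[3.7500 6.6250 8.2500] v=[-0.5000 -0.7500 2.5000]
Step 2: x=[3.2813 6.0938 9.8438] v=[-0.9375 -1.0625 3.1875]
Step 3: x=[2.6954 5.6798 11.2501] v=[-1.1719 -0.8281 2.8125]
Step 4: x=[2.1817 5.5890 12.0138] v=[-1.0274 -0.1816 1.5274]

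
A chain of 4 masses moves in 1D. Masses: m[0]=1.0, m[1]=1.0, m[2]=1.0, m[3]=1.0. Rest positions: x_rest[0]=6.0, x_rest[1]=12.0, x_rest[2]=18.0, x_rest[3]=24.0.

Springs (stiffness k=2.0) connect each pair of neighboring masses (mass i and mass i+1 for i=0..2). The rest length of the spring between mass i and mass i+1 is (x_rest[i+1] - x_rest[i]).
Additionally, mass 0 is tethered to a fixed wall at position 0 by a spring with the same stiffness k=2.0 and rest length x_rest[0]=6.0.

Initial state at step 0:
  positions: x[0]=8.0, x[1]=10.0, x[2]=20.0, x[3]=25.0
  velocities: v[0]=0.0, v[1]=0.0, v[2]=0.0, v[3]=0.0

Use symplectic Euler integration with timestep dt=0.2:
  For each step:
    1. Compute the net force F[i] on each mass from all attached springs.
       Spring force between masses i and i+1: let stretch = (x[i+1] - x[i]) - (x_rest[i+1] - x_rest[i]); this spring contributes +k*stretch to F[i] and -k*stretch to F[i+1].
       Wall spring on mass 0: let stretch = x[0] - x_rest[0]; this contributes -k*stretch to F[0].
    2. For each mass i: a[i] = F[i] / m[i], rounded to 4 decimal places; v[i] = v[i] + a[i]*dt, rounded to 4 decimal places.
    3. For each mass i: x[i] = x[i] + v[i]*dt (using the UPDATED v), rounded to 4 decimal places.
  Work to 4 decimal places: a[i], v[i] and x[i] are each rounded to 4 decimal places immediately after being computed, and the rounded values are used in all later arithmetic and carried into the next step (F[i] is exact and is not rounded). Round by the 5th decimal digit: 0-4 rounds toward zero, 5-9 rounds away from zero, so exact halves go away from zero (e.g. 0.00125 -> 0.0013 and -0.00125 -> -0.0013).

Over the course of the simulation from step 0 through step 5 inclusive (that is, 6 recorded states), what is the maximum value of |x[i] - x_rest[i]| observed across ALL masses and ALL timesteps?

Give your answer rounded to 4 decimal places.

Step 0: x=[8.0000 10.0000 20.0000 25.0000] v=[0.0000 0.0000 0.0000 0.0000]
Step 1: x=[7.5200 10.6400 19.6000 25.0800] v=[-2.4000 3.2000 -2.0000 0.4000]
Step 2: x=[6.6880 11.7472 18.9216 25.2016] v=[-4.1600 5.5360 -3.3920 0.6080]
Step 3: x=[5.7257 13.0236 18.1716 25.3008] v=[-4.8115 6.3821 -3.7498 0.4960]
Step 4: x=[4.8892 14.1280 17.5801 25.3097] v=[-4.1826 5.5221 -2.9573 0.0443]
Step 5: x=[4.4006 14.7695 17.3308 25.1802] v=[-2.4428 3.2074 -1.2463 -0.6475]
Max displacement = 2.7695

Answer: 2.7695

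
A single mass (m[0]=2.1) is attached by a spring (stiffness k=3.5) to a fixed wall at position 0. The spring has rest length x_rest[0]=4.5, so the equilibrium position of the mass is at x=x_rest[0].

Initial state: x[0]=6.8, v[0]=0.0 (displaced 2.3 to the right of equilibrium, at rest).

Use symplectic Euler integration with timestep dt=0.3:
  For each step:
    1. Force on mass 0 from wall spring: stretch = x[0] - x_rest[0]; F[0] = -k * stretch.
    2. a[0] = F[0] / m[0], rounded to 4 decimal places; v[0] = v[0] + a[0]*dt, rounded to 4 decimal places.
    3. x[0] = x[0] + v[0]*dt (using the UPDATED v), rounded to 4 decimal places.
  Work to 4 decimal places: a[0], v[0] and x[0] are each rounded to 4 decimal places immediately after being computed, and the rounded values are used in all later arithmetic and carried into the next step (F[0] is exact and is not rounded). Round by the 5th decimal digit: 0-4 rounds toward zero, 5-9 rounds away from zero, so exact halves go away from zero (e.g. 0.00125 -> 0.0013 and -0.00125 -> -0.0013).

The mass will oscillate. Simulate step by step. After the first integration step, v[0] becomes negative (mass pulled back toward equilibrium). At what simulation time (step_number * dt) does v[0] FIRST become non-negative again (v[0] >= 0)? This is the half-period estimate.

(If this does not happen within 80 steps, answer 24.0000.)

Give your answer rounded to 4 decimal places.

Answer: 2.7000

Derivation:
Step 0: x=[6.8000] v=[0.0000]
Step 1: x=[6.4550] v=[-1.1500]
Step 2: x=[5.8168] v=[-2.1275]
Step 3: x=[4.9810] v=[-2.7859]
Step 4: x=[4.0731] v=[-3.0264]
Step 5: x=[3.2292] v=[-2.8130]
Step 6: x=[2.5759] v=[-2.1776]
Step 7: x=[2.2112] v=[-1.2156]
Step 8: x=[2.1898] v=[-0.0712]
Step 9: x=[2.5150] v=[1.0839]
First v>=0 after going negative at step 9, time=2.7000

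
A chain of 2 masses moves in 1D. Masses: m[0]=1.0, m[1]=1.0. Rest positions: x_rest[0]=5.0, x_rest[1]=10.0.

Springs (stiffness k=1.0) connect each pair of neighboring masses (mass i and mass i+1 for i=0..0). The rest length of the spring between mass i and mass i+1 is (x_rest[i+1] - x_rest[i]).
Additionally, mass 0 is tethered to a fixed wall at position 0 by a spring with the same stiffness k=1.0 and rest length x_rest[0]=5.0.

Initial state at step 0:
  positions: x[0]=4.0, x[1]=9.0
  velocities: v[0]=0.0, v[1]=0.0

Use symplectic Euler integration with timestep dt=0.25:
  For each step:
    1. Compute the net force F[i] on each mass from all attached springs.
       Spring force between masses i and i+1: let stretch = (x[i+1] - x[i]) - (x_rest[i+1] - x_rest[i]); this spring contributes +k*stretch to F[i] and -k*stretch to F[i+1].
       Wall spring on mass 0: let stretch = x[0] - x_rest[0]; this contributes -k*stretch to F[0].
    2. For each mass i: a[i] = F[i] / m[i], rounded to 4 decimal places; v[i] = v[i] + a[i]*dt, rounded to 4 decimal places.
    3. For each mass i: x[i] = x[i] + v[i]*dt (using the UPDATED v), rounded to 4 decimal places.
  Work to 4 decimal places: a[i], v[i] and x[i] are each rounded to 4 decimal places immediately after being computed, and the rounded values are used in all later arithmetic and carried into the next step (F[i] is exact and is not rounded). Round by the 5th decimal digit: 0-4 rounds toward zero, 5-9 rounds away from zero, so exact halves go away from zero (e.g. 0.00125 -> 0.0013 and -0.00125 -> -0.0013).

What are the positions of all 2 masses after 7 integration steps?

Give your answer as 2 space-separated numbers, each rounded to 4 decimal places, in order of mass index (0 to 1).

Step 0: x=[4.0000 9.0000] v=[0.0000 0.0000]
Step 1: x=[4.0625 9.0000] v=[0.2500 0.0000]
Step 2: x=[4.1797 9.0039] v=[0.4688 0.0156]
Step 3: x=[4.3372 9.0188] v=[0.6299 0.0596]
Step 4: x=[4.5162 9.0536] v=[0.7160 0.1392]
Step 5: x=[4.6965 9.1173] v=[0.7213 0.2549]
Step 6: x=[4.8596 9.2172] v=[0.6524 0.3997]
Step 7: x=[4.9913 9.3573] v=[0.5269 0.5603]

Answer: 4.9913 9.3573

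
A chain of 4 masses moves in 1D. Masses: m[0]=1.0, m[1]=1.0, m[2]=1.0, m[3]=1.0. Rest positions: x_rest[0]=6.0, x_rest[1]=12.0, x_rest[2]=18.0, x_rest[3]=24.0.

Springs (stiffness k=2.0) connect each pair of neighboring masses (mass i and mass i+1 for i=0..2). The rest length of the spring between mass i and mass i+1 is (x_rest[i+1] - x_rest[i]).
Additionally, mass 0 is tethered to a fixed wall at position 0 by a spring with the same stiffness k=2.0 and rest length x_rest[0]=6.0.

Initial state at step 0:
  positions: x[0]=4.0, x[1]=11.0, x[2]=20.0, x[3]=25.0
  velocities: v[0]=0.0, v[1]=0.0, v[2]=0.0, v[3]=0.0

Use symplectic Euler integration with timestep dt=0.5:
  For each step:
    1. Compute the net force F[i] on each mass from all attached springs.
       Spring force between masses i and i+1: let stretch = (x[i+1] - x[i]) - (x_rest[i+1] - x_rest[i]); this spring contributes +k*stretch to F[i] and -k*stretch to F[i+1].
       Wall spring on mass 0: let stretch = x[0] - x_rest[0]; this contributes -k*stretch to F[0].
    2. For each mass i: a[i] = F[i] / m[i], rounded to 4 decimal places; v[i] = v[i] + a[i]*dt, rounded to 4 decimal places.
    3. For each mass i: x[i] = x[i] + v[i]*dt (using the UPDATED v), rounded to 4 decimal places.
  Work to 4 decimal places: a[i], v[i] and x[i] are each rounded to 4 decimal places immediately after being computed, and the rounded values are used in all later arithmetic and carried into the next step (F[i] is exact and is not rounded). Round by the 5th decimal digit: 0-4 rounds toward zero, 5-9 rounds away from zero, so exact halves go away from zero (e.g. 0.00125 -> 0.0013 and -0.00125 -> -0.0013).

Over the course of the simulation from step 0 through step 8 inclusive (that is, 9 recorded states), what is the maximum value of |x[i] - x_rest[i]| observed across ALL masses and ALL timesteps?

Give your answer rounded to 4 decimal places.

Answer: 2.7030

Derivation:
Step 0: x=[4.0000 11.0000 20.0000 25.0000] v=[0.0000 0.0000 0.0000 0.0000]
Step 1: x=[5.5000 12.0000 18.0000 25.5000] v=[3.0000 2.0000 -4.0000 1.0000]
Step 2: x=[7.5000 12.7500 16.7500 25.2500] v=[4.0000 1.5000 -2.5000 -0.5000]
Step 3: x=[8.3750 12.8750 17.7500 23.7500] v=[1.7500 0.2500 2.0000 -3.0000]
Step 4: x=[7.3125 13.1875 19.3125 22.2500] v=[-2.1250 0.6250 3.1250 -3.0000]
Step 5: x=[5.5313 13.6250 19.2813 22.2813] v=[-3.5625 0.8750 -0.0625 0.0625]
Step 6: x=[5.0313 12.8438 17.9219 23.8126] v=[-1.0001 -1.5624 -2.7188 3.0625]
Step 7: x=[5.9219 10.6954 16.9688 25.3985] v=[1.7811 -4.2968 -1.9062 3.1718]
Step 8: x=[6.2383 9.2970 17.0939 25.7696] v=[0.6327 -2.7969 0.2501 0.7421]
Max displacement = 2.7030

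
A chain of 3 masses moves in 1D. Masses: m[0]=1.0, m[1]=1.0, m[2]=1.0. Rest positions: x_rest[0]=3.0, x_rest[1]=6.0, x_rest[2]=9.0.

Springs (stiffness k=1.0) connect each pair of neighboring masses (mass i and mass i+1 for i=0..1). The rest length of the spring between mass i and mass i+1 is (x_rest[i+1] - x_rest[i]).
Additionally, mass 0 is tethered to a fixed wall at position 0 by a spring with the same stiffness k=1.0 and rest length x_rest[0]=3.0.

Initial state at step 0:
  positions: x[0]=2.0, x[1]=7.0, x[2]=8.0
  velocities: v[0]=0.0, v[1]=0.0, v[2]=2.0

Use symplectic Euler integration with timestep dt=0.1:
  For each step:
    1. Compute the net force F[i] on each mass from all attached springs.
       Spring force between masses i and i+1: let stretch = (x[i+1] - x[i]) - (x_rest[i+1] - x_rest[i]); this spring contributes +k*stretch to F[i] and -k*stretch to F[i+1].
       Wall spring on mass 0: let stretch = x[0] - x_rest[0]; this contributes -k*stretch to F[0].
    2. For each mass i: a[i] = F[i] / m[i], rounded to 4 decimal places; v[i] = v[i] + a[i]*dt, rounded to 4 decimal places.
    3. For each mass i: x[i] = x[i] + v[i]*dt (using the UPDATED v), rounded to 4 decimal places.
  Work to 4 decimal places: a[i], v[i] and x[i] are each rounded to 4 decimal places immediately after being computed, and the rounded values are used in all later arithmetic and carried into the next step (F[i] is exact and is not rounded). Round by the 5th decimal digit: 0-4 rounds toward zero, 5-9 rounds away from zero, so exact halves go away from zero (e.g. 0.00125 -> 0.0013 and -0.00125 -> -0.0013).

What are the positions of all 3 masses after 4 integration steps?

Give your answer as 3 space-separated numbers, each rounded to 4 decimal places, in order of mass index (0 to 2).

Step 0: x=[2.0000 7.0000 8.0000] v=[0.0000 0.0000 2.0000]
Step 1: x=[2.0300 6.9600 8.2200] v=[0.3000 -0.4000 2.2000]
Step 2: x=[2.0890 6.8833 8.4574] v=[0.5900 -0.7670 2.3740]
Step 3: x=[2.1751 6.7744 8.7091] v=[0.8605 -1.0890 2.5166]
Step 4: x=[2.2854 6.6389 8.9714] v=[1.1029 -1.3555 2.6231]

Answer: 2.2854 6.6389 8.9714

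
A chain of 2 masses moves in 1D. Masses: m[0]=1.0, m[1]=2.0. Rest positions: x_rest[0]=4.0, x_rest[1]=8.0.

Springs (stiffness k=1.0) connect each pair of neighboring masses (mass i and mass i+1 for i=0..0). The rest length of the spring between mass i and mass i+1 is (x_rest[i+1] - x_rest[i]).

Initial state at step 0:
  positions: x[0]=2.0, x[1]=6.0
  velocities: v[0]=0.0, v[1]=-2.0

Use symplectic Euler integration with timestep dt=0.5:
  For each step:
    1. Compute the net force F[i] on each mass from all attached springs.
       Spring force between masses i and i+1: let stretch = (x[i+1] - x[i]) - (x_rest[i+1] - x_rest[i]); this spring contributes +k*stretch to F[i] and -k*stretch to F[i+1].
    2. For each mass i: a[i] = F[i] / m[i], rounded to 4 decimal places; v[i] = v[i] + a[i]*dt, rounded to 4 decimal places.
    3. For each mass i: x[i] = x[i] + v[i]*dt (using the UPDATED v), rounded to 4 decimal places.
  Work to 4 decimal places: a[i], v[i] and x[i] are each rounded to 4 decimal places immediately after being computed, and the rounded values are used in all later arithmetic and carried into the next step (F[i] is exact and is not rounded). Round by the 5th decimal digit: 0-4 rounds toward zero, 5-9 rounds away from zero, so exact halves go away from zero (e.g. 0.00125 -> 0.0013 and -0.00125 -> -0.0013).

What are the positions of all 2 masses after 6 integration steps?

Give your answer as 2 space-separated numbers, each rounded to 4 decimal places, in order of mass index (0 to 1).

Step 0: x=[2.0000 6.0000] v=[0.0000 -2.0000]
Step 1: x=[2.0000 5.0000] v=[0.0000 -2.0000]
Step 2: x=[1.7500 4.1250] v=[-0.5000 -1.7500]
Step 3: x=[1.0938 3.4531] v=[-1.3125 -1.3438]
Step 4: x=[0.0274 2.9863] v=[-2.1329 -0.9336]
Step 5: x=[-1.2994 2.6497] v=[-2.6535 -0.6733]
Step 6: x=[-2.6389 2.3194] v=[-2.6790 -0.6606]

Answer: -2.6389 2.3194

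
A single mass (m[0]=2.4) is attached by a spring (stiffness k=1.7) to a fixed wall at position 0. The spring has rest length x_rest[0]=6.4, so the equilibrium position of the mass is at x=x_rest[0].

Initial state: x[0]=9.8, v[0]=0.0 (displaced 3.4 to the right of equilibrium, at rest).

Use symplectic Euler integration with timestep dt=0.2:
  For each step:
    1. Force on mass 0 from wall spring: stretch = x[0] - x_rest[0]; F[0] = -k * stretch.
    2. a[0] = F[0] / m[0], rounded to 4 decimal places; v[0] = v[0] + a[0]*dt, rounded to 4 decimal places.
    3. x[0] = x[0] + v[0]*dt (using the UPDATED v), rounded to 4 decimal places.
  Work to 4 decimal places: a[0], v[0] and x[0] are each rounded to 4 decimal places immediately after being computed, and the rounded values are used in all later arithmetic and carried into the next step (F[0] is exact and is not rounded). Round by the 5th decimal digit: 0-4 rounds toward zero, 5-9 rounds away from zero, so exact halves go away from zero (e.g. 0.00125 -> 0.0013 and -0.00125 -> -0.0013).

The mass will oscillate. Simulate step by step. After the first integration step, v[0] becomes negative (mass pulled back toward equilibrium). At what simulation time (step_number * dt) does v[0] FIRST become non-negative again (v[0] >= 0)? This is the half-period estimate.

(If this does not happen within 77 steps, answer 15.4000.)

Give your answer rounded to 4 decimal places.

Answer: 3.8000

Derivation:
Step 0: x=[9.8000] v=[0.0000]
Step 1: x=[9.7037] v=[-0.4817]
Step 2: x=[9.5138] v=[-0.9497]
Step 3: x=[9.2356] v=[-1.3908]
Step 4: x=[8.8771] v=[-1.7925]
Step 5: x=[8.4484] v=[-2.1434]
Step 6: x=[7.9617] v=[-2.4336]
Step 7: x=[7.4307] v=[-2.6548]
Step 8: x=[6.8705] v=[-2.8008]
Step 9: x=[6.2970] v=[-2.8675]
Step 10: x=[5.7264] v=[-2.8529]
Step 11: x=[5.1749] v=[-2.7575]
Step 12: x=[4.6581] v=[-2.5839]
Step 13: x=[4.1907] v=[-2.3371]
Step 14: x=[3.7859] v=[-2.0241]
Step 15: x=[3.4551] v=[-1.6538]
Step 16: x=[3.2078] v=[-1.2366]
Step 17: x=[3.0509] v=[-0.7844]
Step 18: x=[2.9889] v=[-0.3099]
Step 19: x=[3.0236] v=[0.1733]
First v>=0 after going negative at step 19, time=3.8000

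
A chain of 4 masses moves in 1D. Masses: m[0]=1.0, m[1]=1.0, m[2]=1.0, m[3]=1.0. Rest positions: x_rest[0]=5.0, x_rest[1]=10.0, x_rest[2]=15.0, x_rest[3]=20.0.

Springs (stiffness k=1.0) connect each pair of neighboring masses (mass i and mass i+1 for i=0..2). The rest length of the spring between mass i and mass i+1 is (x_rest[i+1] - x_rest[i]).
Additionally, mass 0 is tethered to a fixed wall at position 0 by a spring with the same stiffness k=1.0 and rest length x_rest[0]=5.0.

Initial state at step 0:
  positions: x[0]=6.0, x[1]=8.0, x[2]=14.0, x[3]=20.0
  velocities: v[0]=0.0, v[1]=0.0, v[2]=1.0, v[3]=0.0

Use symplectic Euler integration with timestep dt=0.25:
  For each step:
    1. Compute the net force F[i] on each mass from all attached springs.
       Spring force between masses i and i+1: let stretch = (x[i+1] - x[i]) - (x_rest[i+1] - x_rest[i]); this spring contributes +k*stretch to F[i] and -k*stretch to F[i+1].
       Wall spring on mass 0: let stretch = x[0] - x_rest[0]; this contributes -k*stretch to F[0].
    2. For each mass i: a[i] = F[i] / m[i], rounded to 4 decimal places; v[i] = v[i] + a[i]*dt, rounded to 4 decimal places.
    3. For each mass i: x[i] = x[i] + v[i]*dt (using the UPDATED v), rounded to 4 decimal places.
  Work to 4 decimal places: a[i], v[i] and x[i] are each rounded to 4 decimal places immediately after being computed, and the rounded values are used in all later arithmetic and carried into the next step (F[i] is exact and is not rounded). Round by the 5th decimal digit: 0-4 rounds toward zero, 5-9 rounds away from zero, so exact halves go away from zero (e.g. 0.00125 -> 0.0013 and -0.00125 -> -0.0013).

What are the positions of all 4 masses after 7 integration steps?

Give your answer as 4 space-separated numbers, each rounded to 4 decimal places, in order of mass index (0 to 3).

Step 0: x=[6.0000 8.0000 14.0000 20.0000] v=[0.0000 0.0000 1.0000 0.0000]
Step 1: x=[5.7500 8.2500 14.2500 19.9375] v=[-1.0000 1.0000 1.0000 -0.2500]
Step 2: x=[5.2969 8.7188 14.4805 19.8320] v=[-1.8125 1.8750 0.9219 -0.4219]
Step 3: x=[4.7266 9.3338 14.6854 19.7046] v=[-2.2813 2.4600 0.8194 -0.5098]
Step 4: x=[4.1488 9.9953 14.8695 19.5760] v=[-2.3112 2.6461 0.7363 -0.5146]
Step 5: x=[3.6771 10.5961 15.0431 19.4657] v=[-1.8868 2.4030 0.6944 -0.4412]
Step 6: x=[3.4080 11.0424 15.2152 19.3915] v=[-1.0763 1.7850 0.6883 -0.2969]
Step 7: x=[3.4031 11.2723 15.3875 19.3688] v=[-0.0197 0.9196 0.6892 -0.0910]

Answer: 3.4031 11.2723 15.3875 19.3688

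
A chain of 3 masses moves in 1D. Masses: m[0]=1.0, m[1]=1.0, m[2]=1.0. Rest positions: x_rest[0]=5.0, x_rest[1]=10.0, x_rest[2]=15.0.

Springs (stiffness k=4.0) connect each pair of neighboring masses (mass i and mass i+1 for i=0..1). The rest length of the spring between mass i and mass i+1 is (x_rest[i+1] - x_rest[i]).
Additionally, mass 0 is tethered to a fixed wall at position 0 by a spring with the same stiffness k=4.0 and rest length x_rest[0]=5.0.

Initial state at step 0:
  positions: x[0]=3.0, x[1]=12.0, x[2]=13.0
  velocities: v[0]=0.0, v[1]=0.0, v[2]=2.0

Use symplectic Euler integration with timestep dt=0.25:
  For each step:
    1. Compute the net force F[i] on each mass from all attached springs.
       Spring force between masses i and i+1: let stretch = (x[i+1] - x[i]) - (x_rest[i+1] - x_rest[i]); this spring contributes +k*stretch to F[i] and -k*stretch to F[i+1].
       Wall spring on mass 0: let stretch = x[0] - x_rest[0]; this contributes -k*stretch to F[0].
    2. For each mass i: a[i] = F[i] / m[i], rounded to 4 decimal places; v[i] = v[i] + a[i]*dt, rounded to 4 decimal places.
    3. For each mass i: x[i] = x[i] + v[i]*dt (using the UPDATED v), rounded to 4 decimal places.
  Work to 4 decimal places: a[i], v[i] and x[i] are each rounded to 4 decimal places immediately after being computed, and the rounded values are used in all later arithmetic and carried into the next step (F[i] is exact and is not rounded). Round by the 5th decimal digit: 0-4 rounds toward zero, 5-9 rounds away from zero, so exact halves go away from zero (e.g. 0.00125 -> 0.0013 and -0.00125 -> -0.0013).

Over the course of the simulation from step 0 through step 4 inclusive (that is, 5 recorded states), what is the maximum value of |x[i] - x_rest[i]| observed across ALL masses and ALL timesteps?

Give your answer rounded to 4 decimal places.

Answer: 2.7812

Derivation:
Step 0: x=[3.0000 12.0000 13.0000] v=[0.0000 0.0000 2.0000]
Step 1: x=[4.5000 10.0000 14.5000] v=[6.0000 -8.0000 6.0000]
Step 2: x=[6.2500 7.7500 16.1250] v=[7.0000 -9.0000 6.5000]
Step 3: x=[6.8125 7.2188 16.9063] v=[2.2500 -2.1250 3.1250]
Step 4: x=[5.7735 9.0079 16.5157] v=[-4.1562 7.1562 -1.5625]
Max displacement = 2.7812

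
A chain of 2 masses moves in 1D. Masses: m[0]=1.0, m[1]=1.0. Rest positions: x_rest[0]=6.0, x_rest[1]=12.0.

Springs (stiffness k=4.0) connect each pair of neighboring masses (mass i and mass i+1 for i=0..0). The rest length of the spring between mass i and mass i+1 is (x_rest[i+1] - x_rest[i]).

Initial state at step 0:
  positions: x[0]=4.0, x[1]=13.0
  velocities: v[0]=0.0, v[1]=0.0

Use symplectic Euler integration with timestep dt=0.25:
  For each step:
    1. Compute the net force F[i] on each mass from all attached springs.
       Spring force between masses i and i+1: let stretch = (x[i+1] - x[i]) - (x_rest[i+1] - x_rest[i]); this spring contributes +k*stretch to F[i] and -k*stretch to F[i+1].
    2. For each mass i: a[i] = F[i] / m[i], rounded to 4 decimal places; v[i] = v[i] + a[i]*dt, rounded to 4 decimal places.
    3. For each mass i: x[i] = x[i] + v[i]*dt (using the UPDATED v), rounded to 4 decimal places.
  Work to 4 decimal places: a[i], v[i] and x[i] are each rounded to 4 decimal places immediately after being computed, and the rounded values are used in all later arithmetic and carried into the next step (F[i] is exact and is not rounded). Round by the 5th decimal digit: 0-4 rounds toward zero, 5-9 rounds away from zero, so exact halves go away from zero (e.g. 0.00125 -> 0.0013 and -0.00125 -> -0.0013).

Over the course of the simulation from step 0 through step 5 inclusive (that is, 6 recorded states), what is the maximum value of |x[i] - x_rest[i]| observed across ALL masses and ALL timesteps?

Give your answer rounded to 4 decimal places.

Answer: 2.0937

Derivation:
Step 0: x=[4.0000 13.0000] v=[0.0000 0.0000]
Step 1: x=[4.7500 12.2500] v=[3.0000 -3.0000]
Step 2: x=[5.8750 11.1250] v=[4.5000 -4.5000]
Step 3: x=[6.8125 10.1875] v=[3.7500 -3.7500]
Step 4: x=[7.0938 9.9063] v=[1.1250 -1.1250]
Step 5: x=[6.5782 10.4219] v=[-2.0625 2.0625]
Max displacement = 2.0937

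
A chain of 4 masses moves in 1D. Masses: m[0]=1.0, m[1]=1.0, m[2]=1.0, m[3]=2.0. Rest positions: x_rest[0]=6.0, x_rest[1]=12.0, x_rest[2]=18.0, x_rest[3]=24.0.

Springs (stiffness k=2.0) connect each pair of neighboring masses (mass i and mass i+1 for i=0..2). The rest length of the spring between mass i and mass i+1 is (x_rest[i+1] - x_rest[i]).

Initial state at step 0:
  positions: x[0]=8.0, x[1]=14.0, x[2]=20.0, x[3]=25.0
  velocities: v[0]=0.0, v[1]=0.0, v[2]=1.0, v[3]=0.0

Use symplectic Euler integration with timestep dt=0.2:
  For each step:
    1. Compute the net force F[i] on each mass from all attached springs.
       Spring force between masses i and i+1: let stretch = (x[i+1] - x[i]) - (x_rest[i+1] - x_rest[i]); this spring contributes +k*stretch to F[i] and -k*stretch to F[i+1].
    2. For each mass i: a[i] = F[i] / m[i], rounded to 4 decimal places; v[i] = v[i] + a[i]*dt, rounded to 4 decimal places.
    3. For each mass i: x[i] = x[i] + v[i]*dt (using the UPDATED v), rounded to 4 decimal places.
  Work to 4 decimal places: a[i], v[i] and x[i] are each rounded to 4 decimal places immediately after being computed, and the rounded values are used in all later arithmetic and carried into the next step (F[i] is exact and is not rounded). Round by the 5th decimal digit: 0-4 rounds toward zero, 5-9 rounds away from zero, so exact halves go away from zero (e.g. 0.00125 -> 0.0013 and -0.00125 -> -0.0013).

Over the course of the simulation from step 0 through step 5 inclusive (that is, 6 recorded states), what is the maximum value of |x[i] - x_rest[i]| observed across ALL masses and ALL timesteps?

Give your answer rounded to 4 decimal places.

Step 0: x=[8.0000 14.0000 20.0000 25.0000] v=[0.0000 0.0000 1.0000 0.0000]
Step 1: x=[8.0000 14.0000 20.1200 25.0400] v=[0.0000 0.0000 0.6000 0.2000]
Step 2: x=[8.0000 14.0096 20.1440 25.1232] v=[0.0000 0.0480 0.1200 0.4160]
Step 3: x=[8.0008 14.0292 20.0756 25.2472] v=[0.0038 0.0979 -0.3421 0.6202]
Step 4: x=[8.0038 14.0502 19.9372 25.4044] v=[0.0152 0.1051 -0.6920 0.7859]
Step 5: x=[8.0106 14.0585 19.7652 25.5829] v=[0.0338 0.0413 -0.8599 0.8925]
Max displacement = 2.1440

Answer: 2.1440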